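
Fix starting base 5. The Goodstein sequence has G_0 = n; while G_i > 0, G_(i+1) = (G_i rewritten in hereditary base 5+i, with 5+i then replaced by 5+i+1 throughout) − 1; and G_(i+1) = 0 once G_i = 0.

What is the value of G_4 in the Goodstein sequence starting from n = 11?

13

step 0: 11 = 2·5 + 1; sub 6 for 5: 2·6 + 1; = 13; G_1 = 13−1 = 12
step 1: 12 = 2·6; sub 7 for 6: 2·7; = 14; G_2 = 14−1 = 13
step 2: 13 = 7 + 6; sub 8 for 7: 8 + 6; = 14; G_3 = 14−1 = 13
step 3: 13 = 8 + 5; sub 9 for 8: 9 + 5; = 14; G_4 = 14−1 = 13
step 4: 13 = 9 + 4; sub 10 for 9: 10 + 4; = 14; G_5 = 14−1 = 13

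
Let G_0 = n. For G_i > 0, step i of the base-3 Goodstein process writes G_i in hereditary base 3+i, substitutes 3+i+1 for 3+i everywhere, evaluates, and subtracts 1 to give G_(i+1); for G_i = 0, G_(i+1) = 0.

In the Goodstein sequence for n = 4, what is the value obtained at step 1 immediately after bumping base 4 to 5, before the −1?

5

i=0: 4 = 3 + 1 (b=3); 3→4: 4 + 1 = 5; 5−1 = 4
i=1: 4 = 4 (b=4); 4→5: 5 = 5; 5−1 = 4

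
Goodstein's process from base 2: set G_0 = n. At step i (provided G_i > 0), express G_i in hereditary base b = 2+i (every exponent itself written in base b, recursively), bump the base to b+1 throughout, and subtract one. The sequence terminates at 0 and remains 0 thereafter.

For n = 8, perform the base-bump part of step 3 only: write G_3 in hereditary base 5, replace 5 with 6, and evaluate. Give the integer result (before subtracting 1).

G_0 = 8. HB_2(8) = 2^(2 + 1). Bump = 81. G_1 = 80.
G_1 = 80. HB_3(80) = 2·3^3 + 2·3^2 + 2·3 + 2. Bump = 554. G_2 = 553.
G_2 = 553. HB_4(553) = 2·4^4 + 2·4^2 + 2·4 + 1. Bump = 6311. G_3 = 6310.

93396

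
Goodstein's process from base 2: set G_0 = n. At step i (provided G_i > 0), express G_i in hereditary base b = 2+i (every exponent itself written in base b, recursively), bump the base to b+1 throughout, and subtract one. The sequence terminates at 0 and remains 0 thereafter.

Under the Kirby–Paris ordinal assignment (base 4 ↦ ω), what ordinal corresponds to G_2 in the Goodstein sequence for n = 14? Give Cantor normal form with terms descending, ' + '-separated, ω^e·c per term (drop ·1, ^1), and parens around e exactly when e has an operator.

[0] 14 ≡ 2^(2 + 1) + 2^2 + 2 (base 2). Lift 3: 111. −1: 110.
[1] 110 ≡ 3^(3 + 1) + 3^3 + 2 (base 3). Lift 4: 1282. −1: 1281.

ω^(ω + 1) + ω^ω + 1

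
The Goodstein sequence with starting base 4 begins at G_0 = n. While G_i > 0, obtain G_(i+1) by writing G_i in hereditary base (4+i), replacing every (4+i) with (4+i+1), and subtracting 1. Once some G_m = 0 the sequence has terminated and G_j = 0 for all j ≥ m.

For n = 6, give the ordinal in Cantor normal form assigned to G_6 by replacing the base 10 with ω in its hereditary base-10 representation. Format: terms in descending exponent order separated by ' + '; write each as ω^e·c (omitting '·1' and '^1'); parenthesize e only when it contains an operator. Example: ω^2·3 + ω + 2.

3

base 4: 6 = 4 + 2; at 5: 5 + 2 = 7; next = 6
base 5: 6 = 5 + 1; at 6: 6 + 1 = 7; next = 6
base 6: 6 = 6; at 7: 7 = 7; next = 6
base 7: 6 = 6; at 8: 6 = 6; next = 5
base 8: 5 = 5; at 9: 5 = 5; next = 4
base 9: 4 = 4; at 10: 4 = 4; next = 3
base 10: 3 = 3; at 11: 3 = 3; next = 2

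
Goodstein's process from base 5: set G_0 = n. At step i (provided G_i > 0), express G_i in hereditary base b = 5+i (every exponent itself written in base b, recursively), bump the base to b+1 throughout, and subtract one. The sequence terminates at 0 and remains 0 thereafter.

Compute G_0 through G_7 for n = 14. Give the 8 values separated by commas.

i=0: 14 = 2·5 + 4 (b=5); 5→6: 2·6 + 4 = 16; 16−1 = 15
i=1: 15 = 2·6 + 3 (b=6); 6→7: 2·7 + 3 = 17; 17−1 = 16
i=2: 16 = 2·7 + 2 (b=7); 7→8: 2·8 + 2 = 18; 18−1 = 17
i=3: 17 = 2·8 + 1 (b=8); 8→9: 2·9 + 1 = 19; 19−1 = 18
i=4: 18 = 2·9 (b=9); 9→10: 2·10 = 20; 20−1 = 19
i=5: 19 = 10 + 9 (b=10); 10→11: 11 + 9 = 20; 20−1 = 19
i=6: 19 = 11 + 8 (b=11); 11→12: 12 + 8 = 20; 20−1 = 19

14, 15, 16, 17, 18, 19, 19, 19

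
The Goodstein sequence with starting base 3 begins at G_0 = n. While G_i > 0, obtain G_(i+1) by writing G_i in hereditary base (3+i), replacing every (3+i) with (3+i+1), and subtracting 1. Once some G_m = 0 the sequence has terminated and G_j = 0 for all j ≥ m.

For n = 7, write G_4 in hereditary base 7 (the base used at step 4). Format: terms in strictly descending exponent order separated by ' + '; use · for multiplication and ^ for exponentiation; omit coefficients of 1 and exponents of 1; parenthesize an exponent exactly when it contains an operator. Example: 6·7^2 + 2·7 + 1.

7 + 2

base 3: 7 = 2·3 + 1; at 4: 2·4 + 1 = 9; next = 8
base 4: 8 = 2·4; at 5: 2·5 = 10; next = 9
base 5: 9 = 5 + 4; at 6: 6 + 4 = 10; next = 9
base 6: 9 = 6 + 3; at 7: 7 + 3 = 10; next = 9
base 7: 9 = 7 + 2; at 8: 8 + 2 = 10; next = 9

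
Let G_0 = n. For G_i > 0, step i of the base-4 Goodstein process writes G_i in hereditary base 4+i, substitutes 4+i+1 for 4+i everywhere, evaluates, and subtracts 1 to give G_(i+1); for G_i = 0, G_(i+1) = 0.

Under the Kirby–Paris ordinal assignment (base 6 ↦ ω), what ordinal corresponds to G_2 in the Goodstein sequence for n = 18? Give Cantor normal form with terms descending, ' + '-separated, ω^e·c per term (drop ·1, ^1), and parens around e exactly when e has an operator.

ω^2

G_0=18  [base 4] 4^2 + 2  →[4↦5]→  5^2 + 2 = 27  −1 ⇒ G_1=26
G_1=26  [base 5] 5^2 + 1  →[5↦6]→  6^2 + 1 = 37  −1 ⇒ G_2=36
G_2=36  [base 6] 6^2  →[6↦7]→  7^2 = 49  −1 ⇒ G_3=48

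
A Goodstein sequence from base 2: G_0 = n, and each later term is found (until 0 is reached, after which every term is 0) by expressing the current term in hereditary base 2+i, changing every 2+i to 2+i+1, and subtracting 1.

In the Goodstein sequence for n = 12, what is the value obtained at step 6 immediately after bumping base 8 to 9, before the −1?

i=0: 12 = 2^(2 + 1) + 2^2 (b=2); 2→3: 3^(3 + 1) + 3^3 = 108; 108−1 = 107
i=1: 107 = 3^(3 + 1) + 2·3^2 + 2·3 + 2 (b=3); 3→4: 4^(4 + 1) + 2·4^2 + 2·4 + 2 = 1066; 1066−1 = 1065
i=2: 1065 = 4^(4 + 1) + 2·4^2 + 2·4 + 1 (b=4); 4→5: 5^(5 + 1) + 2·5^2 + 2·5 + 1 = 15686; 15686−1 = 15685
i=3: 15685 = 5^(5 + 1) + 2·5^2 + 2·5 (b=5); 5→6: 6^(6 + 1) + 2·6^2 + 2·6 = 280020; 280020−1 = 280019
i=4: 280019 = 6^(6 + 1) + 2·6^2 + 6 + 5 (b=6); 6→7: 7^(7 + 1) + 2·7^2 + 7 + 5 = 5764911; 5764911−1 = 5764910
i=5: 5764910 = 7^(7 + 1) + 2·7^2 + 7 + 4 (b=7); 7→8: 8^(8 + 1) + 2·8^2 + 8 + 4 = 134217868; 134217868−1 = 134217867
i=6: 134217867 = 8^(8 + 1) + 2·8^2 + 8 + 3 (b=8); 8→9: 9^(9 + 1) + 2·9^2 + 9 + 3 = 3486784575; 3486784575−1 = 3486784574

3486784575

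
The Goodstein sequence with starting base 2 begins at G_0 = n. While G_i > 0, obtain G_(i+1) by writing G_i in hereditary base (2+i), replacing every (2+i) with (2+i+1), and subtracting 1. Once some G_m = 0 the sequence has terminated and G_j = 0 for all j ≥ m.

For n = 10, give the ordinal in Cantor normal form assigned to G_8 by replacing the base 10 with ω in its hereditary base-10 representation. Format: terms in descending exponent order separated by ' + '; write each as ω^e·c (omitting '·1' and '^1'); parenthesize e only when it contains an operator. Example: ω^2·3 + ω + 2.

ω^ω·5 + ω^5·5 + ω^4·5 + ω^3·5 + ω^2·5 + ω·5 + 1

[0] 10 ≡ 2^(2 + 1) + 2 (base 2). Lift 3: 84. −1: 83.
[1] 83 ≡ 3^(3 + 1) + 2 (base 3). Lift 4: 1026. −1: 1025.
[2] 1025 ≡ 4^(4 + 1) + 1 (base 4). Lift 5: 15626. −1: 15625.
[3] 15625 ≡ 5^(5 + 1) (base 5). Lift 6: 279936. −1: 279935.
[4] 279935 ≡ 5·6^6 + 5·6^5 + 5·6^4 + 5·6^3 + 5·6^2 + 5·6 + 5 (base 6). Lift 7: 4215755. −1: 4215754.
[5] 4215754 ≡ 5·7^7 + 5·7^5 + 5·7^4 + 5·7^3 + 5·7^2 + 5·7 + 4 (base 7). Lift 8: 84073324. −1: 84073323.
[6] 84073323 ≡ 5·8^8 + 5·8^5 + 5·8^4 + 5·8^3 + 5·8^2 + 5·8 + 3 (base 8). Lift 9: 1937434593. −1: 1937434592.
[7] 1937434592 ≡ 5·9^9 + 5·9^5 + 5·9^4 + 5·9^3 + 5·9^2 + 5·9 + 2 (base 9). Lift 10: 50000555552. −1: 50000555551.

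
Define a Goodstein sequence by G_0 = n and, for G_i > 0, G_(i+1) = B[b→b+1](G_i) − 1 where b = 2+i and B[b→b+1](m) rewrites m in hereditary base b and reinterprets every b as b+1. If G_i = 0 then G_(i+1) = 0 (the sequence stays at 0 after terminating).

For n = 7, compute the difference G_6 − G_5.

(0) 7|_2 = 2^2 + 2 + 1 ↦ 3^3 + 3 + 1|_3 = 31 ⇒ 30
(1) 30|_3 = 3^3 + 3 ↦ 4^4 + 4|_4 = 260 ⇒ 259
(2) 259|_4 = 4^4 + 3 ↦ 5^5 + 3|_5 = 3128 ⇒ 3127
(3) 3127|_5 = 5^5 + 2 ↦ 6^6 + 2|_6 = 46658 ⇒ 46657
(4) 46657|_6 = 6^6 + 1 ↦ 7^7 + 1|_7 = 823544 ⇒ 823543
(5) 823543|_7 = 7^7 ↦ 8^8|_8 = 16777216 ⇒ 16777215

15953672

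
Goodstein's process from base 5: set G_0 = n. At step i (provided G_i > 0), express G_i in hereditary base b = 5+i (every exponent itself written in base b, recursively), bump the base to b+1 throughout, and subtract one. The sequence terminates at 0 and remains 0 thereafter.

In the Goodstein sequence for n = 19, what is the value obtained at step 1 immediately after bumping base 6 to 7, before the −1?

24

G_0 = 19. HB_5(19) = 3·5 + 4. Bump = 22. G_1 = 21.
G_1 = 21. HB_6(21) = 3·6 + 3. Bump = 24. G_2 = 23.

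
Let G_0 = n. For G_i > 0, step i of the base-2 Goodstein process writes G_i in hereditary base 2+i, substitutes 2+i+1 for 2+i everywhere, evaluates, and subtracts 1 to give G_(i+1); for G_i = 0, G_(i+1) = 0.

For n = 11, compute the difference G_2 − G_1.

[0] 11 ≡ 2^(2 + 1) + 2 + 1 (base 2). Lift 3: 85. −1: 84.
[1] 84 ≡ 3^(3 + 1) + 3 (base 3). Lift 4: 1028. −1: 1027.

943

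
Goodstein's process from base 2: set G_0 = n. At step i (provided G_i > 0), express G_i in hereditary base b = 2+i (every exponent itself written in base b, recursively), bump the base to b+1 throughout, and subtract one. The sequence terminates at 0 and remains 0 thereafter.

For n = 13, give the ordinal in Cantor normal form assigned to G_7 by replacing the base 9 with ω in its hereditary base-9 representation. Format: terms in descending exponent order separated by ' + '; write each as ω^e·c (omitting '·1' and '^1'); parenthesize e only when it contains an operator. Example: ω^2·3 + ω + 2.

[0] 13 ≡ 2^(2 + 1) + 2^2 + 1 (base 2). Lift 3: 109. −1: 108.
[1] 108 ≡ 3^(3 + 1) + 3^3 (base 3). Lift 4: 1280. −1: 1279.
[2] 1279 ≡ 4^(4 + 1) + 3·4^3 + 3·4^2 + 3·4 + 3 (base 4). Lift 5: 16093. −1: 16092.
[3] 16092 ≡ 5^(5 + 1) + 3·5^3 + 3·5^2 + 3·5 + 2 (base 5). Lift 6: 280712. −1: 280711.
[4] 280711 ≡ 6^(6 + 1) + 3·6^3 + 3·6^2 + 3·6 + 1 (base 6). Lift 7: 5765999. −1: 5765998.
[5] 5765998 ≡ 7^(7 + 1) + 3·7^3 + 3·7^2 + 3·7 (base 7). Lift 8: 134219480. −1: 134219479.
[6] 134219479 ≡ 8^(8 + 1) + 3·8^3 + 3·8^2 + 2·8 + 7 (base 8). Lift 9: 3486786856. −1: 3486786855.

ω^(ω + 1) + ω^3·3 + ω^2·3 + ω·2 + 6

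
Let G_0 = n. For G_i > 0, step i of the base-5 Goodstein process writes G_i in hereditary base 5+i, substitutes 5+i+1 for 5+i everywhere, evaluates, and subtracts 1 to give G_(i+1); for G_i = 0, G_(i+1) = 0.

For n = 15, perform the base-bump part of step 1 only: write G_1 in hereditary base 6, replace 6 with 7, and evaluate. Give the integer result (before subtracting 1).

19

step 0: 15 = 3·5; sub 6 for 5: 3·6; = 18; G_1 = 18−1 = 17
step 1: 17 = 2·6 + 5; sub 7 for 6: 2·7 + 5; = 19; G_2 = 19−1 = 18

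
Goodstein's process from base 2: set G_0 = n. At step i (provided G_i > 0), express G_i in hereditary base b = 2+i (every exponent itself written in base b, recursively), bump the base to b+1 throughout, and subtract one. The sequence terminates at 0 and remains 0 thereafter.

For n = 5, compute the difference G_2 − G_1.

228

G_0=5  [base 2] 2^2 + 1  →[2↦3]→  3^3 + 1 = 28  −1 ⇒ G_1=27
G_1=27  [base 3] 3^3  →[3↦4]→  4^4 = 256  −1 ⇒ G_2=255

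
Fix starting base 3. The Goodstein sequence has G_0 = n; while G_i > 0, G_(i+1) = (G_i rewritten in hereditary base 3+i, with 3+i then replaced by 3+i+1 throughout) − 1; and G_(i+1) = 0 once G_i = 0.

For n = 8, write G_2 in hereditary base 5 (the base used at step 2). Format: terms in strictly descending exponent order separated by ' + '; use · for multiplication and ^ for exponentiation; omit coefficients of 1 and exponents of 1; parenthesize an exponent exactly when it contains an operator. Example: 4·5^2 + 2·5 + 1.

2·5

i=0: 8 = 2·3 + 2 (b=3); 3→4: 2·4 + 2 = 10; 10−1 = 9
i=1: 9 = 2·4 + 1 (b=4); 4→5: 2·5 + 1 = 11; 11−1 = 10
i=2: 10 = 2·5 (b=5); 5→6: 2·6 = 12; 12−1 = 11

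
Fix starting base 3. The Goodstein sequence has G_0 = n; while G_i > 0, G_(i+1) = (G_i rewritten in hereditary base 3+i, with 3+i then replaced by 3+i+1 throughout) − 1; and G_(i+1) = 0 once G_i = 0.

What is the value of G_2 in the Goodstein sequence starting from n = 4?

G_0 = 4. HB_3(4) = 3 + 1. Bump = 5. G_1 = 4.
G_1 = 4. HB_4(4) = 4. Bump = 5. G_2 = 4.

4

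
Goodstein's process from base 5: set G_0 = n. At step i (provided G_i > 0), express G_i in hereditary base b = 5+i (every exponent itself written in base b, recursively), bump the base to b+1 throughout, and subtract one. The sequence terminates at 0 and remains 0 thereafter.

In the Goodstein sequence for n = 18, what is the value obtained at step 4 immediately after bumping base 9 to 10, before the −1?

28

G_0=18  [base 5] 3·5 + 3  →[5↦6]→  3·6 + 3 = 21  −1 ⇒ G_1=20
G_1=20  [base 6] 3·6 + 2  →[6↦7]→  3·7 + 2 = 23  −1 ⇒ G_2=22
G_2=22  [base 7] 3·7 + 1  →[7↦8]→  3·8 + 1 = 25  −1 ⇒ G_3=24
G_3=24  [base 8] 3·8  →[8↦9]→  3·9 = 27  −1 ⇒ G_4=26
G_4=26  [base 9] 2·9 + 8  →[9↦10]→  2·10 + 8 = 28  −1 ⇒ G_5=27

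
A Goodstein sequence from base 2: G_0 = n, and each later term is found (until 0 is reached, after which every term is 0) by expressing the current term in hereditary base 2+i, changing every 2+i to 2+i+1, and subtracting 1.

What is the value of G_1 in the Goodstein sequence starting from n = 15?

111

base 2: 15 = 2^(2 + 1) + 2^2 + 2 + 1; at 3: 3^(3 + 1) + 3^3 + 3 + 1 = 112; next = 111
base 3: 111 = 3^(3 + 1) + 3^3 + 3; at 4: 4^(4 + 1) + 4^4 + 4 = 1284; next = 1283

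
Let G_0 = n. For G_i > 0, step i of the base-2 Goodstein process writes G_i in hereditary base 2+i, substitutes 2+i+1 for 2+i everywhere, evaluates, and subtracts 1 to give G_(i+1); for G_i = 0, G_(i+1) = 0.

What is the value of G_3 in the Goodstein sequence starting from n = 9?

9842

(0) 9|_2 = 2^(2 + 1) + 1 ↦ 3^(3 + 1) + 1|_3 = 82 ⇒ 81
(1) 81|_3 = 3^(3 + 1) ↦ 4^(4 + 1)|_4 = 1024 ⇒ 1023
(2) 1023|_4 = 3·4^4 + 3·4^3 + 3·4^2 + 3·4 + 3 ↦ 3·5^5 + 3·5^3 + 3·5^2 + 3·5 + 3|_5 = 9843 ⇒ 9842
(3) 9842|_5 = 3·5^5 + 3·5^3 + 3·5^2 + 3·5 + 2 ↦ 3·6^6 + 3·6^3 + 3·6^2 + 3·6 + 2|_6 = 140744 ⇒ 140743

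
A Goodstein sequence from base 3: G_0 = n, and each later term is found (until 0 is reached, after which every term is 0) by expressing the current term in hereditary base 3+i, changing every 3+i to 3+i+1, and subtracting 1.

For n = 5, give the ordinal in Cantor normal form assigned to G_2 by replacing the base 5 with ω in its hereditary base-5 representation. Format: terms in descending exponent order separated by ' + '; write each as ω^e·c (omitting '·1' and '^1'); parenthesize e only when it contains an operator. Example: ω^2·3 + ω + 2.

(0) 5|_3 = 3 + 2 ↦ 4 + 2|_4 = 6 ⇒ 5
(1) 5|_4 = 4 + 1 ↦ 5 + 1|_5 = 6 ⇒ 5
(2) 5|_5 = 5 ↦ 6|_6 = 6 ⇒ 5

ω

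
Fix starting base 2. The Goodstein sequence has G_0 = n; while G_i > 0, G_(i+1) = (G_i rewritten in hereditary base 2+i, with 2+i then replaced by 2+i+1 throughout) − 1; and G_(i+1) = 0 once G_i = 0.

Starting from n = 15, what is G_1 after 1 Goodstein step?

111

15 —HB2→ 2^(2 + 1) + 2^2 + 2 + 1 —bump→ 3^(3 + 1) + 3^3 + 3 + 1 = 112 —(−1)→ 111
111 —HB3→ 3^(3 + 1) + 3^3 + 3 —bump→ 4^(4 + 1) + 4^4 + 4 = 1284 —(−1)→ 1283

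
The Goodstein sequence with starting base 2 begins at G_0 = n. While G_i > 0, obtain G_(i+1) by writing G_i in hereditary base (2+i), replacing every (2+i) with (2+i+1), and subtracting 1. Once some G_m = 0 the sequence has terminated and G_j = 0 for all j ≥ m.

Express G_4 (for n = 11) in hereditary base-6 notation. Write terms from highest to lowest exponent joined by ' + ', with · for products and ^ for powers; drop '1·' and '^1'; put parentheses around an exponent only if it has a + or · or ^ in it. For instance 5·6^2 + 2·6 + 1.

6^(6 + 1) + 1

G_0=11  [base 2] 2^(2 + 1) + 2 + 1  →[2↦3]→  3^(3 + 1) + 3 + 1 = 85  −1 ⇒ G_1=84
G_1=84  [base 3] 3^(3 + 1) + 3  →[3↦4]→  4^(4 + 1) + 4 = 1028  −1 ⇒ G_2=1027
G_2=1027  [base 4] 4^(4 + 1) + 3  →[4↦5]→  5^(5 + 1) + 3 = 15628  −1 ⇒ G_3=15627
G_3=15627  [base 5] 5^(5 + 1) + 2  →[5↦6]→  6^(6 + 1) + 2 = 279938  −1 ⇒ G_4=279937
G_4=279937  [base 6] 6^(6 + 1) + 1  →[6↦7]→  7^(7 + 1) + 1 = 5764802  −1 ⇒ G_5=5764801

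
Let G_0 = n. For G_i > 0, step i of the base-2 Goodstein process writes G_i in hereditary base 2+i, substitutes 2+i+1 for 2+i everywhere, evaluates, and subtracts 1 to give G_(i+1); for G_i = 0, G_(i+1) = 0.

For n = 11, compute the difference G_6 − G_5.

i=0: 11 = 2^(2 + 1) + 2 + 1 (b=2); 2→3: 3^(3 + 1) + 3 + 1 = 85; 85−1 = 84
i=1: 84 = 3^(3 + 1) + 3 (b=3); 3→4: 4^(4 + 1) + 4 = 1028; 1028−1 = 1027
i=2: 1027 = 4^(4 + 1) + 3 (b=4); 4→5: 5^(5 + 1) + 3 = 15628; 15628−1 = 15627
i=3: 15627 = 5^(5 + 1) + 2 (b=5); 5→6: 6^(6 + 1) + 2 = 279938; 279938−1 = 279937
i=4: 279937 = 6^(6 + 1) + 1 (b=6); 6→7: 7^(7 + 1) + 1 = 5764802; 5764802−1 = 5764801
i=5: 5764801 = 7^(7 + 1) (b=7); 7→8: 8^(8 + 1) = 134217728; 134217728−1 = 134217727

128452926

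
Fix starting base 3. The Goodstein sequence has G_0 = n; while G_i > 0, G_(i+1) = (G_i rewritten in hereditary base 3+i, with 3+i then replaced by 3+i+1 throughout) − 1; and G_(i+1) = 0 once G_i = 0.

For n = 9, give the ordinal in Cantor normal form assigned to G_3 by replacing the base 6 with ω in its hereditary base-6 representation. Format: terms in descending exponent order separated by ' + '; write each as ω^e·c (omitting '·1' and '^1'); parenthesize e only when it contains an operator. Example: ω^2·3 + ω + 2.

step 0: 9 = 3^2; sub 4 for 3: 4^2; = 16; G_1 = 16−1 = 15
step 1: 15 = 3·4 + 3; sub 5 for 4: 3·5 + 3; = 18; G_2 = 18−1 = 17
step 2: 17 = 3·5 + 2; sub 6 for 5: 3·6 + 2; = 20; G_3 = 20−1 = 19
step 3: 19 = 3·6 + 1; sub 7 for 6: 3·7 + 1; = 22; G_4 = 22−1 = 21

ω·3 + 1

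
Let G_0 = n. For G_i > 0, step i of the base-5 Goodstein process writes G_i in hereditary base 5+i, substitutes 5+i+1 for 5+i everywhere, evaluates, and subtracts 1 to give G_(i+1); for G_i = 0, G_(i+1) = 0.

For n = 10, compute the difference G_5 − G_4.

0

i=0: 10 = 2·5 (b=5); 5→6: 2·6 = 12; 12−1 = 11
i=1: 11 = 6 + 5 (b=6); 6→7: 7 + 5 = 12; 12−1 = 11
i=2: 11 = 7 + 4 (b=7); 7→8: 8 + 4 = 12; 12−1 = 11
i=3: 11 = 8 + 3 (b=8); 8→9: 9 + 3 = 12; 12−1 = 11
i=4: 11 = 9 + 2 (b=9); 9→10: 10 + 2 = 12; 12−1 = 11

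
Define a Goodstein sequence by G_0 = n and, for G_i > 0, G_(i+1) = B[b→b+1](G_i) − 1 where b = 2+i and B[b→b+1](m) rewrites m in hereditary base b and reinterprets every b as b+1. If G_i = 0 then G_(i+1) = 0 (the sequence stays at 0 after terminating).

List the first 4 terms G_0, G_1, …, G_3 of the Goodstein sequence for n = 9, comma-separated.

9, 81, 1023, 9842

step 0: 9 = 2^(2 + 1) + 1; sub 3 for 2: 3^(3 + 1) + 1; = 82; G_1 = 82−1 = 81
step 1: 81 = 3^(3 + 1); sub 4 for 3: 4^(4 + 1); = 1024; G_2 = 1024−1 = 1023
step 2: 1023 = 3·4^4 + 3·4^3 + 3·4^2 + 3·4 + 3; sub 5 for 4: 3·5^5 + 3·5^3 + 3·5^2 + 3·5 + 3; = 9843; G_3 = 9843−1 = 9842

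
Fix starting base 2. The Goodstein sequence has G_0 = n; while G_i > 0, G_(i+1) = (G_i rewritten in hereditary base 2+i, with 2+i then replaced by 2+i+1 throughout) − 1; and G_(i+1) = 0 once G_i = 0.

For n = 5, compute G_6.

G_0=5  [base 2] 2^2 + 1  →[2↦3]→  3^3 + 1 = 28  −1 ⇒ G_1=27
G_1=27  [base 3] 3^3  →[3↦4]→  4^4 = 256  −1 ⇒ G_2=255
G_2=255  [base 4] 3·4^3 + 3·4^2 + 3·4 + 3  →[4↦5]→  3·5^3 + 3·5^2 + 3·5 + 3 = 468  −1 ⇒ G_3=467
G_3=467  [base 5] 3·5^3 + 3·5^2 + 3·5 + 2  →[5↦6]→  3·6^3 + 3·6^2 + 3·6 + 2 = 776  −1 ⇒ G_4=775
G_4=775  [base 6] 3·6^3 + 3·6^2 + 3·6 + 1  →[6↦7]→  3·7^3 + 3·7^2 + 3·7 + 1 = 1198  −1 ⇒ G_5=1197
G_5=1197  [base 7] 3·7^3 + 3·7^2 + 3·7  →[7↦8]→  3·8^3 + 3·8^2 + 3·8 = 1752  −1 ⇒ G_6=1751
G_6=1751  [base 8] 3·8^3 + 3·8^2 + 2·8 + 7  →[8↦9]→  3·9^3 + 3·9^2 + 2·9 + 7 = 2455  −1 ⇒ G_7=2454

1751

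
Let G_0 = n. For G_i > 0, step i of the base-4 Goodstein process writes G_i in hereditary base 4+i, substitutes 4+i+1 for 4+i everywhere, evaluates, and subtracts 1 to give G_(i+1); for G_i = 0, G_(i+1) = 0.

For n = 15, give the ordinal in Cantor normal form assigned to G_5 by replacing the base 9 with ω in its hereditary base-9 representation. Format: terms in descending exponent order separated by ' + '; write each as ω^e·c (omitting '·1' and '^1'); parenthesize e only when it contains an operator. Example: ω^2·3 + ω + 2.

ω·2 + 6

i=0: 15 = 3·4 + 3 (b=4); 4→5: 3·5 + 3 = 18; 18−1 = 17
i=1: 17 = 3·5 + 2 (b=5); 5→6: 3·6 + 2 = 20; 20−1 = 19
i=2: 19 = 3·6 + 1 (b=6); 6→7: 3·7 + 1 = 22; 22−1 = 21
i=3: 21 = 3·7 (b=7); 7→8: 3·8 = 24; 24−1 = 23
i=4: 23 = 2·8 + 7 (b=8); 8→9: 2·9 + 7 = 25; 25−1 = 24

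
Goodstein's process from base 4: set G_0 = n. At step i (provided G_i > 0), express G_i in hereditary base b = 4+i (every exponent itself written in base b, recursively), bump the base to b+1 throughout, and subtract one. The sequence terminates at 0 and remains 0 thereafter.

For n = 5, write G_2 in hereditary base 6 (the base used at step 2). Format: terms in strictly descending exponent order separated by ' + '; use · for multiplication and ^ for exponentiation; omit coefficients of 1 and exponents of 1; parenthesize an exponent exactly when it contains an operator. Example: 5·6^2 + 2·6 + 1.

5

base 4: 5 = 4 + 1; at 5: 5 + 1 = 6; next = 5
base 5: 5 = 5; at 6: 6 = 6; next = 5
base 6: 5 = 5; at 7: 5 = 5; next = 4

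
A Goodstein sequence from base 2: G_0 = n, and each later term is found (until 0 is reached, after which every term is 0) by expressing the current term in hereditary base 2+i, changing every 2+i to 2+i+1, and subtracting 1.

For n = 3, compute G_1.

3

base 2: 3 = 2 + 1; at 3: 3 + 1 = 4; next = 3
base 3: 3 = 3; at 4: 4 = 4; next = 3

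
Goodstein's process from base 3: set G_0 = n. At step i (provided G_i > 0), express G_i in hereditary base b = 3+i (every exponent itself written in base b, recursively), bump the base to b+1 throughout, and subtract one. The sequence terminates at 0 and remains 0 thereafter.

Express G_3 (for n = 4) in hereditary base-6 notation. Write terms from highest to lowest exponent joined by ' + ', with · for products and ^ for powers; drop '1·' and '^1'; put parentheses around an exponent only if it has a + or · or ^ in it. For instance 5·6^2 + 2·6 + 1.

3

[0] 4 ≡ 3 + 1 (base 3). Lift 4: 5. −1: 4.
[1] 4 ≡ 4 (base 4). Lift 5: 5. −1: 4.
[2] 4 ≡ 4 (base 5). Lift 6: 4. −1: 3.
[3] 3 ≡ 3 (base 6). Lift 7: 3. −1: 2.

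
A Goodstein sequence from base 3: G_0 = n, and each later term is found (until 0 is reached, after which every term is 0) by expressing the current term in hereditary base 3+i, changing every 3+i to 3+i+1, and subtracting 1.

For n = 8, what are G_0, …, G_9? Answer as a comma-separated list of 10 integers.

8 —HB3→ 2·3 + 2 —bump→ 2·4 + 2 = 10 —(−1)→ 9
9 —HB4→ 2·4 + 1 —bump→ 2·5 + 1 = 11 —(−1)→ 10
10 —HB5→ 2·5 —bump→ 2·6 = 12 —(−1)→ 11
11 —HB6→ 6 + 5 —bump→ 7 + 5 = 12 —(−1)→ 11
11 —HB7→ 7 + 4 —bump→ 8 + 4 = 12 —(−1)→ 11
11 —HB8→ 8 + 3 —bump→ 9 + 3 = 12 —(−1)→ 11
11 —HB9→ 9 + 2 —bump→ 10 + 2 = 12 —(−1)→ 11
11 —HB10→ 10 + 1 —bump→ 11 + 1 = 12 —(−1)→ 11
11 —HB11→ 11 —bump→ 12 = 12 —(−1)→ 11

8, 9, 10, 11, 11, 11, 11, 11, 11, 11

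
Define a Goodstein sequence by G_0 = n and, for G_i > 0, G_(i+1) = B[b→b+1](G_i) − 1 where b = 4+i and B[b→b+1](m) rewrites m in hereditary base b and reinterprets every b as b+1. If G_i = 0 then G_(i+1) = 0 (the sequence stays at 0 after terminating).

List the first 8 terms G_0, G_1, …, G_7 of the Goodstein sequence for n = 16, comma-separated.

base 4: 16 = 4^2; at 5: 5^2 = 25; next = 24
base 5: 24 = 4·5 + 4; at 6: 4·6 + 4 = 28; next = 27
base 6: 27 = 4·6 + 3; at 7: 4·7 + 3 = 31; next = 30
base 7: 30 = 4·7 + 2; at 8: 4·8 + 2 = 34; next = 33
base 8: 33 = 4·8 + 1; at 9: 4·9 + 1 = 37; next = 36
base 9: 36 = 4·9; at 10: 4·10 = 40; next = 39
base 10: 39 = 3·10 + 9; at 11: 3·11 + 9 = 42; next = 41

16, 24, 27, 30, 33, 36, 39, 41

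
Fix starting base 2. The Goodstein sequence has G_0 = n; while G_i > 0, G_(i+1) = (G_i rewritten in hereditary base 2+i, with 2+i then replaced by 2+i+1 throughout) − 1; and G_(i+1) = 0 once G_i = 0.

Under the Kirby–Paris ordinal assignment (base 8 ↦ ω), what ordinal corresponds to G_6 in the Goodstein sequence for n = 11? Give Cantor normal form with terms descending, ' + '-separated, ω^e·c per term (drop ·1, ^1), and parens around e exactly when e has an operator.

ω^ω·7 + ω^7·7 + ω^6·7 + ω^5·7 + ω^4·7 + ω^3·7 + ω^2·7 + ω·7 + 7

11 —HB2→ 2^(2 + 1) + 2 + 1 —bump→ 3^(3 + 1) + 3 + 1 = 85 —(−1)→ 84
84 —HB3→ 3^(3 + 1) + 3 —bump→ 4^(4 + 1) + 4 = 1028 —(−1)→ 1027
1027 —HB4→ 4^(4 + 1) + 3 —bump→ 5^(5 + 1) + 3 = 15628 —(−1)→ 15627
15627 —HB5→ 5^(5 + 1) + 2 —bump→ 6^(6 + 1) + 2 = 279938 —(−1)→ 279937
279937 —HB6→ 6^(6 + 1) + 1 —bump→ 7^(7 + 1) + 1 = 5764802 —(−1)→ 5764801
5764801 —HB7→ 7^(7 + 1) —bump→ 8^(8 + 1) = 134217728 —(−1)→ 134217727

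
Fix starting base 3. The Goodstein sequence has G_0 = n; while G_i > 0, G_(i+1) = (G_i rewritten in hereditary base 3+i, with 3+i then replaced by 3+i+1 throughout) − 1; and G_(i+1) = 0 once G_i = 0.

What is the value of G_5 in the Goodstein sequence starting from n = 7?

(0) 7|_3 = 2·3 + 1 ↦ 2·4 + 1|_4 = 9 ⇒ 8
(1) 8|_4 = 2·4 ↦ 2·5|_5 = 10 ⇒ 9
(2) 9|_5 = 5 + 4 ↦ 6 + 4|_6 = 10 ⇒ 9
(3) 9|_6 = 6 + 3 ↦ 7 + 3|_7 = 10 ⇒ 9
(4) 9|_7 = 7 + 2 ↦ 8 + 2|_8 = 10 ⇒ 9
(5) 9|_8 = 8 + 1 ↦ 9 + 1|_9 = 10 ⇒ 9

9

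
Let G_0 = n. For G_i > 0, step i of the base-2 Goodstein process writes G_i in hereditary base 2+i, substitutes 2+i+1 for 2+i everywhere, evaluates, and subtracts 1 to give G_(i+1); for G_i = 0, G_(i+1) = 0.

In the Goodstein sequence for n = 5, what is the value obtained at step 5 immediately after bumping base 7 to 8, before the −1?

1752

[0] 5 ≡ 2^2 + 1 (base 2). Lift 3: 28. −1: 27.
[1] 27 ≡ 3^3 (base 3). Lift 4: 256. −1: 255.
[2] 255 ≡ 3·4^3 + 3·4^2 + 3·4 + 3 (base 4). Lift 5: 468. −1: 467.
[3] 467 ≡ 3·5^3 + 3·5^2 + 3·5 + 2 (base 5). Lift 6: 776. −1: 775.
[4] 775 ≡ 3·6^3 + 3·6^2 + 3·6 + 1 (base 6). Lift 7: 1198. −1: 1197.
[5] 1197 ≡ 3·7^3 + 3·7^2 + 3·7 (base 7). Lift 8: 1752. −1: 1751.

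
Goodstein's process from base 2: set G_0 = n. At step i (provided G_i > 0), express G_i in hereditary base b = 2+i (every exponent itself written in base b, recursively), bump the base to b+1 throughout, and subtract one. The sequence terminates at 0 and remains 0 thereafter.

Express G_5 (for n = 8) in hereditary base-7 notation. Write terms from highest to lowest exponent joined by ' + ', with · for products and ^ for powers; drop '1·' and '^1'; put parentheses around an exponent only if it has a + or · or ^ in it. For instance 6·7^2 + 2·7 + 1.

8 —HB2→ 2^(2 + 1) —bump→ 3^(3 + 1) = 81 —(−1)→ 80
80 —HB3→ 2·3^3 + 2·3^2 + 2·3 + 2 —bump→ 2·4^4 + 2·4^2 + 2·4 + 2 = 554 —(−1)→ 553
553 —HB4→ 2·4^4 + 2·4^2 + 2·4 + 1 —bump→ 2·5^5 + 2·5^2 + 2·5 + 1 = 6311 —(−1)→ 6310
6310 —HB5→ 2·5^5 + 2·5^2 + 2·5 —bump→ 2·6^6 + 2·6^2 + 2·6 = 93396 —(−1)→ 93395
93395 —HB6→ 2·6^6 + 2·6^2 + 6 + 5 —bump→ 2·7^7 + 2·7^2 + 7 + 5 = 1647196 —(−1)→ 1647195

2·7^7 + 2·7^2 + 7 + 4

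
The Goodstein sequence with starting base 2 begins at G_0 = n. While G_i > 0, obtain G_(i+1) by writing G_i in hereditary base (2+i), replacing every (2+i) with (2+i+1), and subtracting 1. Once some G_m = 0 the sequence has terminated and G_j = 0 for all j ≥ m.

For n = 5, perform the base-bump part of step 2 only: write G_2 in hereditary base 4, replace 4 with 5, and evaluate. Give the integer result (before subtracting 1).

468

G_0 = 5. HB_2(5) = 2^2 + 1. Bump = 28. G_1 = 27.
G_1 = 27. HB_3(27) = 3^3. Bump = 256. G_2 = 255.
G_2 = 255. HB_4(255) = 3·4^3 + 3·4^2 + 3·4 + 3. Bump = 468. G_3 = 467.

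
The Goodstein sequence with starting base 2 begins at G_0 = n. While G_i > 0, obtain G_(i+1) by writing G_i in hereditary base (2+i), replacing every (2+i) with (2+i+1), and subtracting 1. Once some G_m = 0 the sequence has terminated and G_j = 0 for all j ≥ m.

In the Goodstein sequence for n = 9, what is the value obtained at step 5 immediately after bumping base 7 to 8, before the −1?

50333400

i=0: 9 = 2^(2 + 1) + 1 (b=2); 2→3: 3^(3 + 1) + 1 = 82; 82−1 = 81
i=1: 81 = 3^(3 + 1) (b=3); 3→4: 4^(4 + 1) = 1024; 1024−1 = 1023
i=2: 1023 = 3·4^4 + 3·4^3 + 3·4^2 + 3·4 + 3 (b=4); 4→5: 3·5^5 + 3·5^3 + 3·5^2 + 3·5 + 3 = 9843; 9843−1 = 9842
i=3: 9842 = 3·5^5 + 3·5^3 + 3·5^2 + 3·5 + 2 (b=5); 5→6: 3·6^6 + 3·6^3 + 3·6^2 + 3·6 + 2 = 140744; 140744−1 = 140743
i=4: 140743 = 3·6^6 + 3·6^3 + 3·6^2 + 3·6 + 1 (b=6); 6→7: 3·7^7 + 3·7^3 + 3·7^2 + 3·7 + 1 = 2471827; 2471827−1 = 2471826
i=5: 2471826 = 3·7^7 + 3·7^3 + 3·7^2 + 3·7 (b=7); 7→8: 3·8^8 + 3·8^3 + 3·8^2 + 3·8 = 50333400; 50333400−1 = 50333399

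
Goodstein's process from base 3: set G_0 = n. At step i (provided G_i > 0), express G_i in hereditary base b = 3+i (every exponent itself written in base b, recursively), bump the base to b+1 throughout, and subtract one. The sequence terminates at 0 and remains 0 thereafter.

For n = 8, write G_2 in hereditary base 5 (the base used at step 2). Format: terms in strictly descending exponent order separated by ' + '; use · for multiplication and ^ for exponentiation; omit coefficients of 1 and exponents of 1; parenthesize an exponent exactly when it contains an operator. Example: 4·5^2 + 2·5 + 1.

2·5

(0) 8|_3 = 2·3 + 2 ↦ 2·4 + 2|_4 = 10 ⇒ 9
(1) 9|_4 = 2·4 + 1 ↦ 2·5 + 1|_5 = 11 ⇒ 10
(2) 10|_5 = 2·5 ↦ 2·6|_6 = 12 ⇒ 11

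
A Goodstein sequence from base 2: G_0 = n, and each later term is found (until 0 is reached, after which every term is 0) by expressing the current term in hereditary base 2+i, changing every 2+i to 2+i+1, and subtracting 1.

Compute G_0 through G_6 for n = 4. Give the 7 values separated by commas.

4, 26, 41, 60, 83, 109, 139

[0] 4 ≡ 2^2 (base 2). Lift 3: 27. −1: 26.
[1] 26 ≡ 2·3^2 + 2·3 + 2 (base 3). Lift 4: 42. −1: 41.
[2] 41 ≡ 2·4^2 + 2·4 + 1 (base 4). Lift 5: 61. −1: 60.
[3] 60 ≡ 2·5^2 + 2·5 (base 5). Lift 6: 84. −1: 83.
[4] 83 ≡ 2·6^2 + 6 + 5 (base 6). Lift 7: 110. −1: 109.
[5] 109 ≡ 2·7^2 + 7 + 4 (base 7). Lift 8: 140. −1: 139.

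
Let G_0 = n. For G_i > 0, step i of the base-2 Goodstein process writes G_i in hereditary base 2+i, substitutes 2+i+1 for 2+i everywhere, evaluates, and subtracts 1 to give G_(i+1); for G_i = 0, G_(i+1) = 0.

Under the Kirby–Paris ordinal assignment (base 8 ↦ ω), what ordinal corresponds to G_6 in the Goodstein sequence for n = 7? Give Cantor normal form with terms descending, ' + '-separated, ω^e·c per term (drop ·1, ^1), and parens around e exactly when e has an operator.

ω^7·7 + ω^6·7 + ω^5·7 + ω^4·7 + ω^3·7 + ω^2·7 + ω·7 + 7

[0] 7 ≡ 2^2 + 2 + 1 (base 2). Lift 3: 31. −1: 30.
[1] 30 ≡ 3^3 + 3 (base 3). Lift 4: 260. −1: 259.
[2] 259 ≡ 4^4 + 3 (base 4). Lift 5: 3128. −1: 3127.
[3] 3127 ≡ 5^5 + 2 (base 5). Lift 6: 46658. −1: 46657.
[4] 46657 ≡ 6^6 + 1 (base 6). Lift 7: 823544. −1: 823543.
[5] 823543 ≡ 7^7 (base 7). Lift 8: 16777216. −1: 16777215.
[6] 16777215 ≡ 7·8^7 + 7·8^6 + 7·8^5 + 7·8^4 + 7·8^3 + 7·8^2 + 7·8 + 7 (base 8). Lift 9: 37665880. −1: 37665879.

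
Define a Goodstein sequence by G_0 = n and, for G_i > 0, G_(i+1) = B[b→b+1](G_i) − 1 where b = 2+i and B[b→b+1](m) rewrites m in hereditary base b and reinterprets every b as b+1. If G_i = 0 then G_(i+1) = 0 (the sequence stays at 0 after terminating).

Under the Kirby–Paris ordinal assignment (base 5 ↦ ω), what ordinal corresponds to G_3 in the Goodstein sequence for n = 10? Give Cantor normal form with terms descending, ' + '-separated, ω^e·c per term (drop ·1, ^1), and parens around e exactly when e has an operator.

10 —HB2→ 2^(2 + 1) + 2 —bump→ 3^(3 + 1) + 3 = 84 —(−1)→ 83
83 —HB3→ 3^(3 + 1) + 2 —bump→ 4^(4 + 1) + 2 = 1026 —(−1)→ 1025
1025 —HB4→ 4^(4 + 1) + 1 —bump→ 5^(5 + 1) + 1 = 15626 —(−1)→ 15625
15625 —HB5→ 5^(5 + 1) —bump→ 6^(6 + 1) = 279936 —(−1)→ 279935

ω^(ω + 1)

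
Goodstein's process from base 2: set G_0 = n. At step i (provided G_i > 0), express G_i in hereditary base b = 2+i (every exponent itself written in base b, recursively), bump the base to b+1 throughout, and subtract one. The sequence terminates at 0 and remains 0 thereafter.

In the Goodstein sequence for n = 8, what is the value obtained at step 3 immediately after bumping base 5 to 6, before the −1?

base 2: 8 = 2^(2 + 1); at 3: 3^(3 + 1) = 81; next = 80
base 3: 80 = 2·3^3 + 2·3^2 + 2·3 + 2; at 4: 2·4^4 + 2·4^2 + 2·4 + 2 = 554; next = 553
base 4: 553 = 2·4^4 + 2·4^2 + 2·4 + 1; at 5: 2·5^5 + 2·5^2 + 2·5 + 1 = 6311; next = 6310
base 5: 6310 = 2·5^5 + 2·5^2 + 2·5; at 6: 2·6^6 + 2·6^2 + 2·6 = 93396; next = 93395

93396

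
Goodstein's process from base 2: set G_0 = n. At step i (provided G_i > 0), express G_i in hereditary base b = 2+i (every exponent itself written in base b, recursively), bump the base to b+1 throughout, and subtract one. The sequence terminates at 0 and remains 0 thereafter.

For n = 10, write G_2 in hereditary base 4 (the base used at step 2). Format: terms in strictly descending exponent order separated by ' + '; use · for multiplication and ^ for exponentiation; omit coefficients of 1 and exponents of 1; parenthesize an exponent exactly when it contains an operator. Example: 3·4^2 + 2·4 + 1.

step 0: 10 = 2^(2 + 1) + 2; sub 3 for 2: 3^(3 + 1) + 3; = 84; G_1 = 84−1 = 83
step 1: 83 = 3^(3 + 1) + 2; sub 4 for 3: 4^(4 + 1) + 2; = 1026; G_2 = 1026−1 = 1025
step 2: 1025 = 4^(4 + 1) + 1; sub 5 for 4: 5^(5 + 1) + 1; = 15626; G_3 = 15626−1 = 15625

4^(4 + 1) + 1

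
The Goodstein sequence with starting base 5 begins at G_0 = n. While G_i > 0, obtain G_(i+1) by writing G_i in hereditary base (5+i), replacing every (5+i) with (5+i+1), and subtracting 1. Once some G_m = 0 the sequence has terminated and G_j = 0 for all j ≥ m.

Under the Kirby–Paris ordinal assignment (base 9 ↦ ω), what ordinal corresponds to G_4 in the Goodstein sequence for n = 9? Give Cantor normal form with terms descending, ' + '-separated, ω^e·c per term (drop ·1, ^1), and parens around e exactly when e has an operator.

[0] 9 ≡ 5 + 4 (base 5). Lift 6: 10. −1: 9.
[1] 9 ≡ 6 + 3 (base 6). Lift 7: 10. −1: 9.
[2] 9 ≡ 7 + 2 (base 7). Lift 8: 10. −1: 9.
[3] 9 ≡ 8 + 1 (base 8). Lift 9: 10. −1: 9.
[4] 9 ≡ 9 (base 9). Lift 10: 10. −1: 9.

ω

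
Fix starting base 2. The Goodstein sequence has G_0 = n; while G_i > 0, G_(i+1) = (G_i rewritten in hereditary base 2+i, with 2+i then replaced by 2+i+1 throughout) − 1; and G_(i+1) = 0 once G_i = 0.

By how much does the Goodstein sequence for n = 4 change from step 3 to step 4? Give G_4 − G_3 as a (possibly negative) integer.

4 —HB2→ 2^2 —bump→ 3^3 = 27 —(−1)→ 26
26 —HB3→ 2·3^2 + 2·3 + 2 —bump→ 2·4^2 + 2·4 + 2 = 42 —(−1)→ 41
41 —HB4→ 2·4^2 + 2·4 + 1 —bump→ 2·5^2 + 2·5 + 1 = 61 —(−1)→ 60
60 —HB5→ 2·5^2 + 2·5 —bump→ 2·6^2 + 2·6 = 84 —(−1)→ 83

23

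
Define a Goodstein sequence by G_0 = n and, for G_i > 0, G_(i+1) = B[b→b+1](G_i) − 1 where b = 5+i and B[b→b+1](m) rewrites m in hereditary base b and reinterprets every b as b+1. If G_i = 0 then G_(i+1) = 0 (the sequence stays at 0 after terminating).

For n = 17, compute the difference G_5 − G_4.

1

step 0: 17 = 3·5 + 2; sub 6 for 5: 3·6 + 2; = 20; G_1 = 20−1 = 19
step 1: 19 = 3·6 + 1; sub 7 for 6: 3·7 + 1; = 22; G_2 = 22−1 = 21
step 2: 21 = 3·7; sub 8 for 7: 3·8; = 24; G_3 = 24−1 = 23
step 3: 23 = 2·8 + 7; sub 9 for 8: 2·9 + 7; = 25; G_4 = 25−1 = 24
step 4: 24 = 2·9 + 6; sub 10 for 9: 2·10 + 6; = 26; G_5 = 26−1 = 25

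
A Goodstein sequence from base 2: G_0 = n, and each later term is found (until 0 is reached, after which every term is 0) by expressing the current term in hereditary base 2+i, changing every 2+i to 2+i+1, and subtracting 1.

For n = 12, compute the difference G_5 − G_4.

5484891

G_0=12  [base 2] 2^(2 + 1) + 2^2  →[2↦3]→  3^(3 + 1) + 3^3 = 108  −1 ⇒ G_1=107
G_1=107  [base 3] 3^(3 + 1) + 2·3^2 + 2·3 + 2  →[3↦4]→  4^(4 + 1) + 2·4^2 + 2·4 + 2 = 1066  −1 ⇒ G_2=1065
G_2=1065  [base 4] 4^(4 + 1) + 2·4^2 + 2·4 + 1  →[4↦5]→  5^(5 + 1) + 2·5^2 + 2·5 + 1 = 15686  −1 ⇒ G_3=15685
G_3=15685  [base 5] 5^(5 + 1) + 2·5^2 + 2·5  →[5↦6]→  6^(6 + 1) + 2·6^2 + 2·6 = 280020  −1 ⇒ G_4=280019
G_4=280019  [base 6] 6^(6 + 1) + 2·6^2 + 6 + 5  →[6↦7]→  7^(7 + 1) + 2·7^2 + 7 + 5 = 5764911  −1 ⇒ G_5=5764910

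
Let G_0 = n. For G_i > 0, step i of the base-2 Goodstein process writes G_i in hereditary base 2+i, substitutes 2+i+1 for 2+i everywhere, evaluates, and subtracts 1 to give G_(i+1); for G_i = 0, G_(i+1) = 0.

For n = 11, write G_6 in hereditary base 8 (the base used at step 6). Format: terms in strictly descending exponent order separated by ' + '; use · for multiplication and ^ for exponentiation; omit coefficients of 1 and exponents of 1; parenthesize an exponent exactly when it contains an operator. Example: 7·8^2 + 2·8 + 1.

[0] 11 ≡ 2^(2 + 1) + 2 + 1 (base 2). Lift 3: 85. −1: 84.
[1] 84 ≡ 3^(3 + 1) + 3 (base 3). Lift 4: 1028. −1: 1027.
[2] 1027 ≡ 4^(4 + 1) + 3 (base 4). Lift 5: 15628. −1: 15627.
[3] 15627 ≡ 5^(5 + 1) + 2 (base 5). Lift 6: 279938. −1: 279937.
[4] 279937 ≡ 6^(6 + 1) + 1 (base 6). Lift 7: 5764802. −1: 5764801.
[5] 5764801 ≡ 7^(7 + 1) (base 7). Lift 8: 134217728. −1: 134217727.
[6] 134217727 ≡ 7·8^8 + 7·8^7 + 7·8^6 + 7·8^5 + 7·8^4 + 7·8^3 + 7·8^2 + 7·8 + 7 (base 8). Lift 9: 2749609303. −1: 2749609302.

7·8^8 + 7·8^7 + 7·8^6 + 7·8^5 + 7·8^4 + 7·8^3 + 7·8^2 + 7·8 + 7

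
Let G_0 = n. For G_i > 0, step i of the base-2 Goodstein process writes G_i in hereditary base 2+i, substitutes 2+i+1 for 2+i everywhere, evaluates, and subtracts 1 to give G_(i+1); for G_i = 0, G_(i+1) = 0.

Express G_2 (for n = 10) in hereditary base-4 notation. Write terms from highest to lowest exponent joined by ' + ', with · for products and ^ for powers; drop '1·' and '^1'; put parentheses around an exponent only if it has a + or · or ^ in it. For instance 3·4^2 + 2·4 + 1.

4^(4 + 1) + 1

base 2: 10 = 2^(2 + 1) + 2; at 3: 3^(3 + 1) + 3 = 84; next = 83
base 3: 83 = 3^(3 + 1) + 2; at 4: 4^(4 + 1) + 2 = 1026; next = 1025
base 4: 1025 = 4^(4 + 1) + 1; at 5: 5^(5 + 1) + 1 = 15626; next = 15625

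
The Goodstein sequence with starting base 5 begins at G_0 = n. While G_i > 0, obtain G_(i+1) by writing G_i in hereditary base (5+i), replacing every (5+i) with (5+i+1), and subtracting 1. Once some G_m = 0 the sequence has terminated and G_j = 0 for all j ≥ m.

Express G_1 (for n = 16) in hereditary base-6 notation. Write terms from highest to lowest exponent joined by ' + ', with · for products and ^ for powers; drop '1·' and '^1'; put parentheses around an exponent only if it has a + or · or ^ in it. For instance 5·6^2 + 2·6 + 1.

(0) 16|_5 = 3·5 + 1 ↦ 3·6 + 1|_6 = 19 ⇒ 18
(1) 18|_6 = 3·6 ↦ 3·7|_7 = 21 ⇒ 20

3·6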